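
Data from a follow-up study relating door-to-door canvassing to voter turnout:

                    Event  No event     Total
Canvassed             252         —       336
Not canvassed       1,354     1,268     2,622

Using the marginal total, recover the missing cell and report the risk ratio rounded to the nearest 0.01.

The missing cell is in the exposed row: 336 − 252 = 84.
So a = 252, b = 84, c = 1354, d = 1268.
RR = [a/(a+b)] / [c/(c+d)] = (252/336) / (1354/2622) = 0.75000/0.51640 = 1.45236

1.45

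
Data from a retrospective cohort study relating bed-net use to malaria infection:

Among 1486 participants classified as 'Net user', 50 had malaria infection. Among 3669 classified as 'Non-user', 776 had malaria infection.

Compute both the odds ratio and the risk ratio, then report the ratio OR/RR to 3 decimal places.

From the description: a = 50, b = 1436, c = 776, d = 2893.
OR = (50·2893)/(1436·776) = 144650/1114336 = 0.12981
Risk in exposed = 50/1486 = 0.03365; risk in unexposed = 776/3669 = 0.21150; RR = 0.15909
OR/RR = 0.12981 / 0.15909 = 0.81595
The outcome is not rare, so the OR lies further from 1 than the RR.

0.816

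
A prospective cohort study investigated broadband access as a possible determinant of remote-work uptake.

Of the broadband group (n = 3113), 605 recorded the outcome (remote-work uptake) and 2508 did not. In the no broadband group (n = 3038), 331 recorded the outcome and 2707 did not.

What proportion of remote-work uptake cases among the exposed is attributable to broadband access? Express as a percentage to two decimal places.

43.94

From the description: a = 605, b = 2508, c = 331, d = 2707.
Risk in exposed = 605/3113 = 0.19435; risk in unexposed = 331/3038 = 0.10895.
RR = 0.19435/0.10895 = 1.78376
AR% = (RR − 1)/RR × 100 = (1.78376 − 1)/1.78376 × 100 = 43.9386%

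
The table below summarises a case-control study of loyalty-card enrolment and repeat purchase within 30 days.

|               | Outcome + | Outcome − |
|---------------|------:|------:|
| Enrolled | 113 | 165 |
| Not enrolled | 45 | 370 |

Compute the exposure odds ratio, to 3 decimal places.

5.631

Cells: a = 113, b = 165, c = 45, d = 370.
OR = (a·d)/(b·c) = (113 × 370) / (165 × 45) = 41810 / 7425 = 5.63098
The odds of repeat purchase within 30 days are about 5.63 times as high in the enrolled group.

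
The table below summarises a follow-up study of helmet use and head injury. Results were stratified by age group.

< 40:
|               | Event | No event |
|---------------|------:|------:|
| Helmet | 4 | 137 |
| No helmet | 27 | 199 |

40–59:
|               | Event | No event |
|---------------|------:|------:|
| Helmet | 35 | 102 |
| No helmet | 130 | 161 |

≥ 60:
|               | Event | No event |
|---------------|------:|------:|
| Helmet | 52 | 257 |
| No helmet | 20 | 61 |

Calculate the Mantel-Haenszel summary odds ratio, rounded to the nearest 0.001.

OR_MH = Σ(aᵢdᵢ/nᵢ) / Σ(bᵢcᵢ/nᵢ), where nᵢ is the stratum total.
Stratum 1 (< 40): n = 367; a·d/n = 4·199/367 = 2.1689; b·c/n = 137·27/367 = 10.0790
Stratum 2 (40–59): n = 428; a·d/n = 35·161/428 = 13.1659; b·c/n = 102·130/428 = 30.9813
Stratum 3 (≥ 60): n = 390; a·d/n = 52·61/390 = 8.1333; b·c/n = 257·20/390 = 13.1795
OR_MH = (2.1689 + 13.1659 + 8.1333) / (10.0790 + 30.9813 + 13.1795) = 23.4682 / 54.2398 = 0.43267

0.433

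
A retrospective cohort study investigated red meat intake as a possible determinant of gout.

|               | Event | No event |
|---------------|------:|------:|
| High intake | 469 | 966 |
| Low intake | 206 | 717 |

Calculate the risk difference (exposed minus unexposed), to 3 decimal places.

0.104

Cells: a = 469, b = 966, c = 206, d = 717.
Risk in exposed = 469/1435 = 0.326829; risk in unexposed = 206/923 = 0.223185.
Risk difference = 0.326829 − 0.223185 = 0.103644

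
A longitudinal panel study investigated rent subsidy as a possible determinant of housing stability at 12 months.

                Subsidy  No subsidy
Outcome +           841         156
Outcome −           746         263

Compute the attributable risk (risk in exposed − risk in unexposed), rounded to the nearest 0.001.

0.158

Reading the table with exposure as columns: a = 841 (Subsidy, case), b = 746 (Subsidy, non-case), c = 156 (No subsidy, case), d = 263.
Risk in exposed = 841/1587 = 0.529931; risk in unexposed = 156/419 = 0.372315.
Risk difference = 0.529931 − 0.372315 = 0.157616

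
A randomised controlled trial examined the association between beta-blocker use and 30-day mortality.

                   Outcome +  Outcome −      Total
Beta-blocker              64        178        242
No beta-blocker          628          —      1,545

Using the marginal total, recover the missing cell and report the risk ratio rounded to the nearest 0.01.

0.65

The missing cell is in the unexposed row: 1545 − 628 = 917.
So a = 64, b = 178, c = 628, d = 917.
RR = [a/(a+b)] / [c/(c+d)] = (64/242) / (628/1545) = 0.26446/0.40647 = 0.65063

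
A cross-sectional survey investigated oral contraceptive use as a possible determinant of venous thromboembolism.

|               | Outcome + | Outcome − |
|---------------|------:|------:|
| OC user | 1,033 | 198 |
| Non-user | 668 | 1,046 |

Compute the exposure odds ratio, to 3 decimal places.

8.169

Cells: a = 1033, b = 198, c = 668, d = 1046.
OR = (a·d)/(b·c) = (1033 × 1046) / (198 × 668) = 1080518 / 132264 = 8.16940
The odds of venous thromboembolism are about 8.17 times as high in the oc user group.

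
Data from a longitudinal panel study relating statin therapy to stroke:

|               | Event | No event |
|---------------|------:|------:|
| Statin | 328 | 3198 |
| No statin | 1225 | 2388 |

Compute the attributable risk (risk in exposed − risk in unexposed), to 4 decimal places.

-0.2460

Cells: a = 328, b = 3198, c = 1225, d = 2388.
Risk in exposed = 328/3526 = 0.093023; risk in unexposed = 1225/3613 = 0.339053.
Risk difference = 0.093023 − 0.339053 = -0.246030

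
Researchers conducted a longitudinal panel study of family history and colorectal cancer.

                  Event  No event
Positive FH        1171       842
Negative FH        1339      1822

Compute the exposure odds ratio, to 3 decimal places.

Cells: a = 1171, b = 842, c = 1339, d = 1822.
OR = (a·d)/(b·c) = (1171 × 1822) / (842 × 1339) = 2133562 / 1127438 = 1.89240
The odds of colorectal cancer are about 1.89 times as high in the positive fh group.

1.892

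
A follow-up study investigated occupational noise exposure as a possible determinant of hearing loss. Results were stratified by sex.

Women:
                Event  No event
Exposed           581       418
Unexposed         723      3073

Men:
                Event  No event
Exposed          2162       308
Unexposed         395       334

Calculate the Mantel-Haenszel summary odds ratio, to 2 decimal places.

OR_MH = Σ(aᵢdᵢ/nᵢ) / Σ(bᵢcᵢ/nᵢ), where nᵢ is the stratum total.
Stratum 1 (Women): n = 4795; a·d/n = 581·3073/4795 = 372.3489; b·c/n = 418·723/4795 = 63.0269
Stratum 2 (Men): n = 3199; a·d/n = 2162·334/3199 = 225.7293; b·c/n = 308·395/3199 = 38.0306
OR_MH = (372.3489 + 225.7293) / (63.0269 + 38.0306) = 598.0782 / 101.0575 = 5.91819

5.92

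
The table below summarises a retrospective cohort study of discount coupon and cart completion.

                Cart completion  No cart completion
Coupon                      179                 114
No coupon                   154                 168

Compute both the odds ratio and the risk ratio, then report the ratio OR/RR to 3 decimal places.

1.341

Cells: a = 179, b = 114, c = 154, d = 168.
OR = (179·168)/(114·154) = 30072/17556 = 1.71292
Risk in exposed = 179/293 = 0.61092; risk in unexposed = 154/322 = 0.47826; RR = 1.27738
OR/RR = 1.71292 / 1.27738 = 1.34096
The outcome is not rare, so the OR lies further from 1 than the RR.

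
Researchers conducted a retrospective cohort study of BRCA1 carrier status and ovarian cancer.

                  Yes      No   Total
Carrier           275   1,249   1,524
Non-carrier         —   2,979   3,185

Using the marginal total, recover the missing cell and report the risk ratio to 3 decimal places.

2.790

The missing cell is in the unexposed row: 3185 − 2979 = 206.
So a = 275, b = 1249, c = 206, d = 2979.
RR = [a/(a+b)] / [c/(c+d)] = (275/1524) / (206/3185) = 0.18045/0.06468 = 2.78991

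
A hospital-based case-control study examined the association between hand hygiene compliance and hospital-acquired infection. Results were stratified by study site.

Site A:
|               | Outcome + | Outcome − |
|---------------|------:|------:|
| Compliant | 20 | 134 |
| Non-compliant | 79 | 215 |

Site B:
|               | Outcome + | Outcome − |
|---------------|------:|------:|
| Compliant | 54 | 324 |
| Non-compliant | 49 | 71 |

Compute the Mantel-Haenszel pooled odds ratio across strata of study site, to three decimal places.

0.312

OR_MH = Σ(aᵢdᵢ/nᵢ) / Σ(bᵢcᵢ/nᵢ), where nᵢ is the stratum total.
Stratum 1 (Site A): n = 448; a·d/n = 20·215/448 = 9.5982; b·c/n = 134·79/448 = 23.6295
Stratum 2 (Site B): n = 498; a·d/n = 54·71/498 = 7.6988; b·c/n = 324·49/498 = 31.8795
OR_MH = (9.5982 + 7.6988) / (23.6295 + 31.8795) = 17.2970 / 55.5090 = 0.31161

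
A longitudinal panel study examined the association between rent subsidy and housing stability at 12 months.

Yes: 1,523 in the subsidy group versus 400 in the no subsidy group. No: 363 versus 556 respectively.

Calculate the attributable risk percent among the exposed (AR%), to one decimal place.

48.2

From the description: a = 1523, b = 363, c = 400, d = 556.
Risk in exposed = 1523/1886 = 0.80753; risk in unexposed = 400/956 = 0.41841.
RR = 0.80753/0.41841 = 1.92999
AR% = (RR − 1)/RR × 100 = (1.92999 − 1)/1.92999 × 100 = 48.1864%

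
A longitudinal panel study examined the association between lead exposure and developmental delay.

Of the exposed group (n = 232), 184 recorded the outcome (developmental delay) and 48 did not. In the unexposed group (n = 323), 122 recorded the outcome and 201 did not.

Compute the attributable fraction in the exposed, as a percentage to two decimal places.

From the description: a = 184, b = 48, c = 122, d = 201.
Risk in exposed = 184/232 = 0.79310; risk in unexposed = 122/323 = 0.37771.
RR = 0.79310/0.37771 = 2.09977
AR% = (RR − 1)/RR × 100 = (2.09977 − 1)/2.09977 × 100 = 52.3758%

52.38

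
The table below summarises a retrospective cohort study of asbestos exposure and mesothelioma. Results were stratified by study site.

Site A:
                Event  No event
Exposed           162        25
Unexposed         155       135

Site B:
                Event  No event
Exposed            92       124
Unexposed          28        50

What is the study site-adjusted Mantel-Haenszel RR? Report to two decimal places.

1.51

RR_MH = Σ(aᵢ·n₀ᵢ/nᵢ) / Σ(cᵢ·n₁ᵢ/nᵢ), with n₁ᵢ = aᵢ+bᵢ (exposed), n₀ᵢ = cᵢ+dᵢ (unexposed), nᵢ = n₁ᵢ+n₀ᵢ.
Stratum 1 (Site A): n₁ = 187, n₀ = 290, n = 477; a·n₀/n = 162·290/477 = 98.4906; c·n₁/n = 155·187/477 = 60.7652
Stratum 2 (Site B): n₁ = 216, n₀ = 78, n = 294; a·n₀/n = 92·78/294 = 24.4082; c·n₁/n = 28·216/294 = 20.5714
RR_MH = (98.4906 + 24.4082) / (60.7652 + 20.5714) = 122.8987 / 81.3366 = 1.51099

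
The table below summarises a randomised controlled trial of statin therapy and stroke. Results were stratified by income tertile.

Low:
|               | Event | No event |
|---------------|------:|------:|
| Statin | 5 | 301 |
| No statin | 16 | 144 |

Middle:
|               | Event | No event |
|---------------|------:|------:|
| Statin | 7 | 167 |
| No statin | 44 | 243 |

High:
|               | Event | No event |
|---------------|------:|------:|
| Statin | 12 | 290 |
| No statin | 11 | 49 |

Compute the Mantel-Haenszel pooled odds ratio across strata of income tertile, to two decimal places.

0.20

OR_MH = Σ(aᵢdᵢ/nᵢ) / Σ(bᵢcᵢ/nᵢ), where nᵢ is the stratum total.
Stratum 1 (Low): n = 466; a·d/n = 5·144/466 = 1.5451; b·c/n = 301·16/466 = 10.3348
Stratum 2 (Middle): n = 461; a·d/n = 7·243/461 = 3.6898; b·c/n = 167·44/461 = 15.9393
Stratum 3 (High): n = 362; a·d/n = 12·49/362 = 1.6243; b·c/n = 290·11/362 = 8.8122
OR_MH = (1.5451 + 3.6898 + 1.6243) / (10.3348 + 15.9393 + 8.8122) = 6.8592 / 35.0862 = 0.19550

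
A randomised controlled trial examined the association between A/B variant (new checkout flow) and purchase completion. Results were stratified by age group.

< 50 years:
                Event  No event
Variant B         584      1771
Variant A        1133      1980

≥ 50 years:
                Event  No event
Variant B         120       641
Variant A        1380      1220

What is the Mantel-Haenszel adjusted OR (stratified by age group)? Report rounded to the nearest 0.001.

OR_MH = Σ(aᵢdᵢ/nᵢ) / Σ(bᵢcᵢ/nᵢ), where nᵢ is the stratum total.
Stratum 1 (< 50 years): n = 5468; a·d/n = 584·1980/5468 = 211.4704; b·c/n = 1771·1133/5468 = 366.9610
Stratum 2 (≥ 50 years): n = 3361; a·d/n = 120·1220/3361 = 43.5585; b·c/n = 641·1380/3361 = 263.1895
OR_MH = (211.4704 + 43.5585) / (366.9610 + 263.1895) = 255.0288 / 630.1506 = 0.40471

0.405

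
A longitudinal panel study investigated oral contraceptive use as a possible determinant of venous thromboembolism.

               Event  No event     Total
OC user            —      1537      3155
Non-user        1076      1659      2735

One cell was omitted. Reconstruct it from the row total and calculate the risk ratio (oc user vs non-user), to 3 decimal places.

1.304

The missing cell is in the exposed row: 3155 − 1537 = 1618.
So a = 1618, b = 1537, c = 1076, d = 1659.
RR = [a/(a+b)] / [c/(c+d)] = (1618/3155) / (1076/2735) = 0.51284/0.39342 = 1.30354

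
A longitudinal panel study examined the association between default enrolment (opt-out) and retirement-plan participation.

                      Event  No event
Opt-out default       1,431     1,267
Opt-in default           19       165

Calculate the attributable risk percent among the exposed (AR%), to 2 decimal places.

80.53

Cells: a = 1431, b = 1267, c = 19, d = 165.
Risk in exposed = 1431/2698 = 0.53039; risk in unexposed = 19/184 = 0.10326.
RR = 0.53039/0.10326 = 5.13644
AR% = (RR − 1)/RR × 100 = (5.13644 − 1)/5.13644 × 100 = 80.5312%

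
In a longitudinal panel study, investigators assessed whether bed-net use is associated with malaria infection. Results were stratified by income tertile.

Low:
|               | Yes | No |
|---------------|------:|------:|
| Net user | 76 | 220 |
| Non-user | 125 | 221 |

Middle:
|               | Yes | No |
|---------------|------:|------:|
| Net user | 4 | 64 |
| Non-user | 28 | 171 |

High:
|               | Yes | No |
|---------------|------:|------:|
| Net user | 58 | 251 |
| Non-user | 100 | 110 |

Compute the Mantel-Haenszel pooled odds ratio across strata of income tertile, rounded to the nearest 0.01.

OR_MH = Σ(aᵢdᵢ/nᵢ) / Σ(bᵢcᵢ/nᵢ), where nᵢ is the stratum total.
Stratum 1 (Low): n = 642; a·d/n = 76·221/642 = 26.1620; b·c/n = 220·125/642 = 42.8349
Stratum 2 (Middle): n = 267; a·d/n = 4·171/267 = 2.5618; b·c/n = 64·28/267 = 6.7116
Stratum 3 (High): n = 519; a·d/n = 58·110/519 = 12.2929; b·c/n = 251·100/519 = 48.3622
OR_MH = (26.1620 + 2.5618 + 12.2929) / (42.8349 + 6.7116 + 48.3622) = 41.0167 / 97.9087 = 0.41893

0.42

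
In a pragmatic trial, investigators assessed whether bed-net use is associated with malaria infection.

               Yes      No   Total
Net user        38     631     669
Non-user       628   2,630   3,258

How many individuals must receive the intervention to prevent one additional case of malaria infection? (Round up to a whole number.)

8

Risk in treated group = 38/669 = 0.05680; risk in control = 628/3258 = 0.19276.
Absolute risk reduction = 0.19276 − 0.05680 = 0.13596
NNT = 1 / ARR = 1 / 0.13596 = 7.355 → round up → 8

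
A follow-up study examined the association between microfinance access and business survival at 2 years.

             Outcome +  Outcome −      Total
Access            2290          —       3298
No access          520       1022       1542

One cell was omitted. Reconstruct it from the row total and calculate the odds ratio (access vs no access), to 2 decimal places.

The missing cell is in the exposed row: 3298 − 2290 = 1008.
So a = 2290, b = 1008, c = 520, d = 1022.
OR = (a·d)/(b·c) = (2290 × 1022) / (1008 × 520) = 2340380 / 524160 = 4.46501

4.47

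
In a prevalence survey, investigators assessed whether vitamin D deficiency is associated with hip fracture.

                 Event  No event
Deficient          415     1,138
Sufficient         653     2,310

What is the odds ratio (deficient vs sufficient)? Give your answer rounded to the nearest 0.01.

1.29

Cells: a = 415, b = 1138, c = 653, d = 2310.
OR = (a·d)/(b·c) = (415 × 2310) / (1138 × 653) = 958650 / 743114 = 1.29004
The odds of hip fracture are about 1.29 times as high in the deficient group.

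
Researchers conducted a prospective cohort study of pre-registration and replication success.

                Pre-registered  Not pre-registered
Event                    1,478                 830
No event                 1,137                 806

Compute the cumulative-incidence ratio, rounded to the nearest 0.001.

Reading the table with exposure as columns: a = 1478 (Pre-registered, case), b = 1137 (Pre-registered, non-case), c = 830 (Not pre-registered, case), d = 806.
Risk in exposed = 1478/2615 = 0.56520; risk in unexposed = 830/1636 = 0.50733.
RR = 0.56520 / 0.50733 = 1.11406
The risk among the exposed is 1.11 times that among the unexposed.

1.114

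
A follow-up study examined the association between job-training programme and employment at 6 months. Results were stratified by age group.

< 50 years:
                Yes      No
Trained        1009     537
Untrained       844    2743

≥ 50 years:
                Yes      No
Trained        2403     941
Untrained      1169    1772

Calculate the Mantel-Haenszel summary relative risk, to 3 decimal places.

2.088

RR_MH = Σ(aᵢ·n₀ᵢ/nᵢ) / Σ(cᵢ·n₁ᵢ/nᵢ), with n₁ᵢ = aᵢ+bᵢ (exposed), n₀ᵢ = cᵢ+dᵢ (unexposed), nᵢ = n₁ᵢ+n₀ᵢ.
Stratum 1 (< 50 years): n₁ = 1546, n₀ = 3587, n = 5133; a·n₀/n = 1009·3587/5133 = 705.1009; c·n₁/n = 844·1546/5133 = 254.2030
Stratum 2 (≥ 50 years): n₁ = 3344, n₀ = 2941, n = 6285; a·n₀/n = 2403·2941/6285 = 1124.4587; c·n₁/n = 1169·3344/6285 = 621.9787
RR_MH = (705.1009 + 1124.4587) / (254.2030 + 621.9787) = 1829.5596 / 876.1817 = 2.08811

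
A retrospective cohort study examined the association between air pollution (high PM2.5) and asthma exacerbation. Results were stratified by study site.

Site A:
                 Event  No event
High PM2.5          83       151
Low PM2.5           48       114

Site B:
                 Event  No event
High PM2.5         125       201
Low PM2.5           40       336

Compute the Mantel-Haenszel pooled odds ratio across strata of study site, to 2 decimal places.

2.81

OR_MH = Σ(aᵢdᵢ/nᵢ) / Σ(bᵢcᵢ/nᵢ), where nᵢ is the stratum total.
Stratum 1 (Site A): n = 396; a·d/n = 83·114/396 = 23.8939; b·c/n = 151·48/396 = 18.3030
Stratum 2 (Site B): n = 702; a·d/n = 125·336/702 = 59.8291; b·c/n = 201·40/702 = 11.4530
OR_MH = (23.8939 + 59.8291) / (18.3030 + 11.4530) = 83.7230 / 29.7560 = 2.81365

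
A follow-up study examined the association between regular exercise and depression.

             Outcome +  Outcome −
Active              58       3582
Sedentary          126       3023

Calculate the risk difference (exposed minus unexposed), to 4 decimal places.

-0.0241

Cells: a = 58, b = 3582, c = 126, d = 3023.
Risk in exposed = 58/3640 = 0.015934; risk in unexposed = 126/3149 = 0.040013.
Risk difference = 0.015934 − 0.040013 = -0.024079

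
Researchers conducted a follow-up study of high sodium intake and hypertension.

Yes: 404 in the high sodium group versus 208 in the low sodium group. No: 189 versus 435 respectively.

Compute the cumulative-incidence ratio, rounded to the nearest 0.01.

From the description: a = 404, b = 189, c = 208, d = 435.
Risk in exposed = 404/593 = 0.68128; risk in unexposed = 208/643 = 0.32348.
RR = 0.68128 / 0.32348 = 2.10608
The risk among the exposed is 2.11 times that among the unexposed.

2.11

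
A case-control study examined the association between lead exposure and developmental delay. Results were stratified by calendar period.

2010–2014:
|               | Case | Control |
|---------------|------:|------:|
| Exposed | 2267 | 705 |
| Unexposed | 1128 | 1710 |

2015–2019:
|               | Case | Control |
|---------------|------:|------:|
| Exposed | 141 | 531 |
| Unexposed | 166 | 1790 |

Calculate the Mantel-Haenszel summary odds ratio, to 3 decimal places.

4.479

OR_MH = Σ(aᵢdᵢ/nᵢ) / Σ(bᵢcᵢ/nᵢ), where nᵢ is the stratum total.
Stratum 1 (2010–2014): n = 5810; a·d/n = 2267·1710/5810 = 667.2238; b·c/n = 705·1128/5810 = 136.8744
Stratum 2 (2015–2019): n = 2628; a·d/n = 141·1790/2628 = 96.0388; b·c/n = 531·166/2628 = 33.5411
OR_MH = (667.2238 + 96.0388) / (136.8744 + 33.5411) = 763.2626 / 170.4155 = 4.47883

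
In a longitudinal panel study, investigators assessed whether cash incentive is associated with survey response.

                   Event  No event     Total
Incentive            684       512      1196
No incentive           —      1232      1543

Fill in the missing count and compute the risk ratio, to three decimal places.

2.837

The missing cell is in the unexposed row: 1543 − 1232 = 311.
So a = 684, b = 512, c = 311, d = 1232.
RR = [a/(a+b)] / [c/(c+d)] = (684/1196) / (311/1543) = 0.57191/0.20156 = 2.83746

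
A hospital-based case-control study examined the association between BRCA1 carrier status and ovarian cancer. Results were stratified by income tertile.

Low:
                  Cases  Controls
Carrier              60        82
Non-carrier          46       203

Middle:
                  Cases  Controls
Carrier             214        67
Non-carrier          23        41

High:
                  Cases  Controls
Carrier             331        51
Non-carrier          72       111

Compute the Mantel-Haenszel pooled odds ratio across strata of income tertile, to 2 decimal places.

OR_MH = Σ(aᵢdᵢ/nᵢ) / Σ(bᵢcᵢ/nᵢ), where nᵢ is the stratum total.
Stratum 1 (Low): n = 391; a·d/n = 60·203/391 = 31.1509; b·c/n = 82·46/391 = 9.6471
Stratum 2 (Middle): n = 345; a·d/n = 214·41/345 = 25.4319; b·c/n = 67·23/345 = 4.4667
Stratum 3 (High): n = 565; a·d/n = 331·111/565 = 65.0283; b·c/n = 51·72/565 = 6.4991
OR_MH = (31.1509 + 25.4319 + 65.0283) / (9.6471 + 4.4667 + 6.4991) = 121.6111 / 20.6128 = 5.89977

5.90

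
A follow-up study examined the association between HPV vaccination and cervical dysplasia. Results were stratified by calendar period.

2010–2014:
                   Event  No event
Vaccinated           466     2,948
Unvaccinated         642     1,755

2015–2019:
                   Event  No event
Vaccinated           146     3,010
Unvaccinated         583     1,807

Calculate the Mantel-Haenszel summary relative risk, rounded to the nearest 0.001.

0.360

RR_MH = Σ(aᵢ·n₀ᵢ/nᵢ) / Σ(cᵢ·n₁ᵢ/nᵢ), with n₁ᵢ = aᵢ+bᵢ (exposed), n₀ᵢ = cᵢ+dᵢ (unexposed), nᵢ = n₁ᵢ+n₀ᵢ.
Stratum 1 (2010–2014): n₁ = 3414, n₀ = 2397, n = 5811; a·n₀/n = 466·2397/5811 = 192.2220; c·n₁/n = 642·3414/5811 = 377.1791
Stratum 2 (2015–2019): n₁ = 3156, n₀ = 2390, n = 5546; a·n₀/n = 146·2390/5546 = 62.9174; c·n₁/n = 583·3156/5546 = 331.7613
RR_MH = (192.2220 + 62.9174) / (377.1791 + 331.7613) = 255.1394 / 708.9404 = 0.35989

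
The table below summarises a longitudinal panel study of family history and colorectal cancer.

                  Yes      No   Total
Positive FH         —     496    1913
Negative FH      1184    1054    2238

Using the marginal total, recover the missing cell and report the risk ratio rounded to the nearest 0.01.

1.40

The missing cell is in the exposed row: 1913 − 496 = 1417.
So a = 1417, b = 496, c = 1184, d = 1054.
RR = [a/(a+b)] / [c/(c+d)] = (1417/1913) / (1184/2238) = 0.74072/0.52904 = 1.40011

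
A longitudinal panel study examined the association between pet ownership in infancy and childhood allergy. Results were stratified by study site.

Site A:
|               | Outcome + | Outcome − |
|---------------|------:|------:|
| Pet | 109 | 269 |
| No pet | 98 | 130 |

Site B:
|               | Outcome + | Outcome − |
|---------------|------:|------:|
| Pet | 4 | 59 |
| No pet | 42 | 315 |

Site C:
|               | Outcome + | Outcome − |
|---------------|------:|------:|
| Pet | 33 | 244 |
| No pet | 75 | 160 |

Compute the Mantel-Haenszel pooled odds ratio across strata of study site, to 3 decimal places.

OR_MH = Σ(aᵢdᵢ/nᵢ) / Σ(bᵢcᵢ/nᵢ), where nᵢ is the stratum total.
Stratum 1 (Site A): n = 606; a·d/n = 109·130/606 = 23.3828; b·c/n = 269·98/606 = 43.5017
Stratum 2 (Site B): n = 420; a·d/n = 4·315/420 = 3.0000; b·c/n = 59·42/420 = 5.9000
Stratum 3 (Site C): n = 512; a·d/n = 33·160/512 = 10.3125; b·c/n = 244·75/512 = 35.7422
OR_MH = (23.3828 + 3.0000 + 10.3125) / (43.5017 + 5.9000 + 35.7422) = 36.6953 / 85.1438 = 0.43098

0.431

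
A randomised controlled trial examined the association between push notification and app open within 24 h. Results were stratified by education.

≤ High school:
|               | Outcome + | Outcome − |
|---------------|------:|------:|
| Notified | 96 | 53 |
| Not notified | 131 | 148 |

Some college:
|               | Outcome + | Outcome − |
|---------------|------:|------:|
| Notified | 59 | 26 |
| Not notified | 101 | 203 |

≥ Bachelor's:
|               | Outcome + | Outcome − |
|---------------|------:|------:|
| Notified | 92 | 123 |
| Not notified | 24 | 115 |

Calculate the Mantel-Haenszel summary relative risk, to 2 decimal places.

RR_MH = Σ(aᵢ·n₀ᵢ/nᵢ) / Σ(cᵢ·n₁ᵢ/nᵢ), with n₁ᵢ = aᵢ+bᵢ (exposed), n₀ᵢ = cᵢ+dᵢ (unexposed), nᵢ = n₁ᵢ+n₀ᵢ.
Stratum 1 (≤ High school): n₁ = 149, n₀ = 279, n = 428; a·n₀/n = 96·279/428 = 62.5794; c·n₁/n = 131·149/428 = 45.6051
Stratum 2 (Some college): n₁ = 85, n₀ = 304, n = 389; a·n₀/n = 59·304/389 = 46.1080; c·n₁/n = 101·85/389 = 22.0694
Stratum 3 (≥ Bachelor's): n₁ = 215, n₀ = 139, n = 354; a·n₀/n = 92·139/354 = 36.1243; c·n₁/n = 24·215/354 = 14.5763
RR_MH = (62.5794 + 46.1080 + 36.1243) / (45.6051 + 22.0694 + 14.5763) = 144.8117 / 82.2508 = 1.76061

1.76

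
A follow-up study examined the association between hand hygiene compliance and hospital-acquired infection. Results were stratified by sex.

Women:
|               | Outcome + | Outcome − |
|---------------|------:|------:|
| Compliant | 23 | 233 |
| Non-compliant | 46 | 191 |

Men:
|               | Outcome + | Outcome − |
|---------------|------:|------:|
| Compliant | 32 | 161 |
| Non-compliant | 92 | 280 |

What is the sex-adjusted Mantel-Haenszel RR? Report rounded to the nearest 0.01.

RR_MH = Σ(aᵢ·n₀ᵢ/nᵢ) / Σ(cᵢ·n₁ᵢ/nᵢ), with n₁ᵢ = aᵢ+bᵢ (exposed), n₀ᵢ = cᵢ+dᵢ (unexposed), nᵢ = n₁ᵢ+n₀ᵢ.
Stratum 1 (Women): n₁ = 256, n₀ = 237, n = 493; a·n₀/n = 23·237/493 = 11.0568; c·n₁/n = 46·256/493 = 23.8864
Stratum 2 (Men): n₁ = 193, n₀ = 372, n = 565; a·n₀/n = 32·372/565 = 21.0690; c·n₁/n = 92·193/565 = 31.4265
RR_MH = (11.0568 + 21.0690) / (23.8864 + 31.4265) = 32.1258 / 55.3130 = 0.58080

0.58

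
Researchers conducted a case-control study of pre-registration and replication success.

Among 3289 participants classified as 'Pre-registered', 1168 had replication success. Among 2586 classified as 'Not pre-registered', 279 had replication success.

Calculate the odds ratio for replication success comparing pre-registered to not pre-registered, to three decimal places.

From the description: a = 1168, b = 2121, c = 279, d = 2307.
OR = (a·d)/(b·c) = (1168 × 2307) / (2121 × 279) = 2694576 / 591759 = 4.55350
The odds of replication success are about 4.55 times as high in the pre-registered group.

4.554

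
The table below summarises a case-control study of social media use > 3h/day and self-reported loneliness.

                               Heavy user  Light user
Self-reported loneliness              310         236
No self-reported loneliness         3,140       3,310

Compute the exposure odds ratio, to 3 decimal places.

1.385

Reading the table with exposure as columns: a = 310 (Heavy user, case), b = 3140 (Heavy user, non-case), c = 236 (Light user, case), d = 3310.
OR = (a·d)/(b·c) = (310 × 3310) / (3140 × 236) = 1026100 / 741040 = 1.38468
The odds of self-reported loneliness are about 1.38 times as high in the heavy user group.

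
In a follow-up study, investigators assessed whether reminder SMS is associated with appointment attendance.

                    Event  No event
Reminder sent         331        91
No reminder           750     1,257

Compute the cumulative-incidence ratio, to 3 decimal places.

2.099

Cells: a = 331, b = 91, c = 750, d = 1257.
Risk in exposed = 331/422 = 0.78436; risk in unexposed = 750/2007 = 0.37369.
RR = 0.78436 / 0.37369 = 2.09895
The risk among the exposed is 2.10 times that among the unexposed.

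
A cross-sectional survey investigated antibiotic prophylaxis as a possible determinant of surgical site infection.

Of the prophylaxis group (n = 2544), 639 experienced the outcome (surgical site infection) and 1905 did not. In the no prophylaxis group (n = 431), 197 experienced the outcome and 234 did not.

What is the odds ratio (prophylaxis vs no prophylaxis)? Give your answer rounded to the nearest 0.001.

From the description: a = 639, b = 1905, c = 197, d = 234.
OR = (a·d)/(b·c) = (639 × 234) / (1905 × 197) = 149526 / 375285 = 0.39843
Exposure is associated with lower odds of surgical site infection (OR = 0.40 < 1).

0.398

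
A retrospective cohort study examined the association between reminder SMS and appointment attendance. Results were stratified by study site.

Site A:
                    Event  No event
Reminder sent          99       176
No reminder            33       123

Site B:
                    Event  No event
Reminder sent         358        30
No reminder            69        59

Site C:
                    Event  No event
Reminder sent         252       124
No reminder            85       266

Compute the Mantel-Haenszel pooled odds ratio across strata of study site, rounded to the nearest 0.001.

5.046

OR_MH = Σ(aᵢdᵢ/nᵢ) / Σ(bᵢcᵢ/nᵢ), where nᵢ is the stratum total.
Stratum 1 (Site A): n = 431; a·d/n = 99·123/431 = 28.2529; b·c/n = 176·33/431 = 13.4756
Stratum 2 (Site B): n = 516; a·d/n = 358·59/516 = 40.9341; b·c/n = 30·69/516 = 4.0116
Stratum 3 (Site C): n = 727; a·d/n = 252·266/727 = 92.2036; b·c/n = 124·85/727 = 14.4979
OR_MH = (28.2529 + 40.9341 + 92.2036) / (13.4756 + 4.0116 + 14.4979) = 161.3906 / 31.9852 = 5.04579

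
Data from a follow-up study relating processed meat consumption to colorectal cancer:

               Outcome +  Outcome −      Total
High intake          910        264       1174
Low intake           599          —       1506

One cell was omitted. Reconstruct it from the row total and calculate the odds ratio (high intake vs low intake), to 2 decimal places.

5.22

The missing cell is in the unexposed row: 1506 − 599 = 907.
So a = 910, b = 264, c = 599, d = 907.
OR = (a·d)/(b·c) = (910 × 907) / (264 × 599) = 825370 / 158136 = 5.21937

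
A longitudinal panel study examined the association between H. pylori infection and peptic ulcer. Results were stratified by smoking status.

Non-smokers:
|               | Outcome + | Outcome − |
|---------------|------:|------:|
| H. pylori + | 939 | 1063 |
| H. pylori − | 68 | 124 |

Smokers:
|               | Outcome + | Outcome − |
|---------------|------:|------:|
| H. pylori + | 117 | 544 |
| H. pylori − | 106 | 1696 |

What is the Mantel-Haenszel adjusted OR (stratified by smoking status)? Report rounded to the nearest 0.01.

OR_MH = Σ(aᵢdᵢ/nᵢ) / Σ(bᵢcᵢ/nᵢ), where nᵢ is the stratum total.
Stratum 1 (Non-smokers): n = 2194; a·d/n = 939·124/2194 = 53.0702; b·c/n = 1063·68/2194 = 32.9462
Stratum 2 (Smokers): n = 2463; a·d/n = 117·1696/2463 = 80.5652; b·c/n = 544·106/2463 = 23.4121
OR_MH = (53.0702 + 80.5652) / (32.9462 + 23.4121) = 133.6354 / 56.3583 = 2.37117

2.37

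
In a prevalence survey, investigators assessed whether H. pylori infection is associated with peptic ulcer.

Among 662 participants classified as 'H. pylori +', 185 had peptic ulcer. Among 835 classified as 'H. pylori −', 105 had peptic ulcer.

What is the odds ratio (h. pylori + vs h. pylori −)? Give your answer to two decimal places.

From the description: a = 185, b = 477, c = 105, d = 730.
OR = (a·d)/(b·c) = (185 × 730) / (477 × 105) = 135050 / 50085 = 2.69642
The odds of peptic ulcer are about 2.70 times as high in the h. pylori + group.

2.70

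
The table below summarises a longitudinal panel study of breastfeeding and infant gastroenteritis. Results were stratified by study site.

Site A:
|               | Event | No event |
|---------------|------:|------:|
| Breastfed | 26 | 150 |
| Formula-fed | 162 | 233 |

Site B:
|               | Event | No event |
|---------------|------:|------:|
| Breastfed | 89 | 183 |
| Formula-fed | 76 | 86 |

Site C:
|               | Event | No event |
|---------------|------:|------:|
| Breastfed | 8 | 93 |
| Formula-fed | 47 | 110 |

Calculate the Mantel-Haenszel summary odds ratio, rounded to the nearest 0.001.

OR_MH = Σ(aᵢdᵢ/nᵢ) / Σ(bᵢcᵢ/nᵢ), where nᵢ is the stratum total.
Stratum 1 (Site A): n = 571; a·d/n = 26·233/571 = 10.6095; b·c/n = 150·162/571 = 42.5569
Stratum 2 (Site B): n = 434; a·d/n = 89·86/434 = 17.6359; b·c/n = 183·76/434 = 32.0461
Stratum 3 (Site C): n = 258; a·d/n = 8·110/258 = 3.4109; b·c/n = 93·47/258 = 16.9419
OR_MH = (10.6095 + 17.6359 + 3.4109) / (42.5569 + 32.0461 + 16.9419) = 31.6563 / 91.5449 = 0.34580

0.346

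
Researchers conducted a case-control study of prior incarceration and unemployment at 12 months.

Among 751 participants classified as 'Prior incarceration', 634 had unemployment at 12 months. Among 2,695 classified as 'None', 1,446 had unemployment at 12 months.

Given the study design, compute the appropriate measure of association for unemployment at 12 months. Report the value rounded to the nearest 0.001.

From the description: a = 634, b = 117, c = 1446, d = 1249.
This is a case-control study: participants were sampled on outcome status, so risks in the source population cannot be estimated directly — relative risk is not valid here. The odds ratio is the appropriate measure.
OR = (a·d)/(b·c) = (634 × 1249) / (117 × 1446) = 791866 / 169182 = 4.68056

4.681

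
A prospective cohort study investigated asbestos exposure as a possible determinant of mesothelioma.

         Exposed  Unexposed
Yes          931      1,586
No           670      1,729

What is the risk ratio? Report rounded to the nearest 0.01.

1.22

Reading the table with exposure as columns: a = 931 (Exposed, case), b = 670 (Exposed, non-case), c = 1586 (Unexposed, case), d = 1729.
Risk in exposed = 931/1601 = 0.58151; risk in unexposed = 1586/3315 = 0.47843.
RR = 0.58151 / 0.47843 = 1.21545
The risk among the exposed is 1.22 times that among the unexposed.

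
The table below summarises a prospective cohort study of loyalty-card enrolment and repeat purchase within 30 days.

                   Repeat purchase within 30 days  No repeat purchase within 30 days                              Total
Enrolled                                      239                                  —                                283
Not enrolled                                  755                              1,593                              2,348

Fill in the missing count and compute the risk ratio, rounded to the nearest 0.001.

The missing cell is in the exposed row: 283 − 239 = 44.
So a = 239, b = 44, c = 755, d = 1593.
RR = [a/(a+b)] / [c/(c+d)] = (239/283) / (755/2348) = 0.84452/0.32155 = 2.62641

2.626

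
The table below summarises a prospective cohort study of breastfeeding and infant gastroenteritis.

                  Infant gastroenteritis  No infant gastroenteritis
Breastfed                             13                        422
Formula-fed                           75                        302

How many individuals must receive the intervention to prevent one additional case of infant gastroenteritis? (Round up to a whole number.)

Risk in treated group = 13/435 = 0.02989; risk in control = 75/377 = 0.19894.
Absolute risk reduction = 0.19894 − 0.02989 = 0.16905
NNT = 1 / ARR = 1 / 0.16905 = 5.915 → round up → 6

6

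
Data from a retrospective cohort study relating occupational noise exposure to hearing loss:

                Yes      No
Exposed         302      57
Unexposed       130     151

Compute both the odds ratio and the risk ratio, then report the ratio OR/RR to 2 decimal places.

Cells: a = 302, b = 57, c = 130, d = 151.
OR = (302·151)/(57·130) = 45602/7410 = 6.15412
Risk in exposed = 302/359 = 0.84123; risk in unexposed = 130/281 = 0.46263; RR = 1.81834
OR/RR = 6.15412 / 1.81834 = 3.38447
The outcome is not rare, so the OR lies further from 1 than the RR.

3.38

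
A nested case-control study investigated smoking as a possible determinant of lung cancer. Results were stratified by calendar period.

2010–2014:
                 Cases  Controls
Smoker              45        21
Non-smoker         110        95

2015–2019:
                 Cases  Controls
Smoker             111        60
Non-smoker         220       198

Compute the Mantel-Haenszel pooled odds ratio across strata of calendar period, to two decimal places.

1.72

OR_MH = Σ(aᵢdᵢ/nᵢ) / Σ(bᵢcᵢ/nᵢ), where nᵢ is the stratum total.
Stratum 1 (2010–2014): n = 271; a·d/n = 45·95/271 = 15.7749; b·c/n = 21·110/271 = 8.5240
Stratum 2 (2015–2019): n = 589; a·d/n = 111·198/589 = 37.3141; b·c/n = 60·220/589 = 22.4109
OR_MH = (15.7749 + 37.3141) / (8.5240 + 22.4109) = 53.0890 / 30.9349 = 1.71616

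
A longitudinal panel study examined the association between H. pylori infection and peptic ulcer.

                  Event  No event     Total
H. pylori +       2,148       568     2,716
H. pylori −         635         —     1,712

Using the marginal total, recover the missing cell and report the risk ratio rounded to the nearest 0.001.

The missing cell is in the unexposed row: 1712 − 635 = 1077.
So a = 2148, b = 568, c = 635, d = 1077.
RR = [a/(a+b)] / [c/(c+d)] = (2148/2716) / (635/1712) = 0.79087/0.37091 = 2.13223

2.132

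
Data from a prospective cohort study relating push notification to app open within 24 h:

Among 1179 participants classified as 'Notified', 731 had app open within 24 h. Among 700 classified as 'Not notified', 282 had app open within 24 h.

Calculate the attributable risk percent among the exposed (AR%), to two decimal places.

From the description: a = 731, b = 448, c = 282, d = 418.
Risk in exposed = 731/1179 = 0.62002; risk in unexposed = 282/700 = 0.40286.
RR = 0.62002/0.40286 = 1.53905
AR% = (RR − 1)/RR × 100 = (1.53905 − 1)/1.53905 × 100 = 35.0248%

35.02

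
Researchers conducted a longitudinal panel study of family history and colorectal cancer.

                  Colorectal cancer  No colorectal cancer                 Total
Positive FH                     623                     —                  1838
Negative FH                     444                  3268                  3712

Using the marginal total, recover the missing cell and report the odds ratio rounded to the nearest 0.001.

The missing cell is in the exposed row: 1838 − 623 = 1215.
So a = 623, b = 1215, c = 444, d = 3268.
OR = (a·d)/(b·c) = (623 × 3268) / (1215 × 444) = 2035964 / 539460 = 3.77408

3.774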